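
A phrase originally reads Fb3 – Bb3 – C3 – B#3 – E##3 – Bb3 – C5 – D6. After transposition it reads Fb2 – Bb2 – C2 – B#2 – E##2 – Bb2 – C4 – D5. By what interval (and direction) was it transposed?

From Fb3 to Fb2 is 8 letter names — an octave of some quality.
Fb2 to Fb3 is 12 semitones, which makes it a perfect octave; the second version is lower, so the direction is down.
Checking another pair — D6 → D5 — gives the same interval.

down a perfect octave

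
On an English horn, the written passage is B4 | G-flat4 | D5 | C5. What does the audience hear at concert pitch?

The English horn sounds a perfect fifth below written, so transpose each written note down a perfect fifth.
B4 becomes E4
Gb4 becomes Cb4
D5 becomes G4
C5 becomes F4

E4 Cb4 G4 F4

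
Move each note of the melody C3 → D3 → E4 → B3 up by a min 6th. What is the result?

Ab3 Bb3 C5 G4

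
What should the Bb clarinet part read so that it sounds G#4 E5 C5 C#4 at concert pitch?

A#4 F#5 D5 D#4

The Bb clarinet sounds a major second below written, so the written part must be a major second above concert — transpose each note up.
G#4 to A#4
E5 to F#5
C5 to D5
C#4 to D#4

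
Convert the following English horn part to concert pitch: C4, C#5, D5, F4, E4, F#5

F3 F#4 G4 Bb3 A3 B4

Written C4 on the English horn sounds as F3, a perfect fifth lower; apply that shift to every note.
C4 → F3
C#5 → F#4
D5 → G4
F4 → Bb3
E4 → A3
F#5 → B4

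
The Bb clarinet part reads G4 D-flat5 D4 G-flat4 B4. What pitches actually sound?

F4 Cb5 C4 Fb4 A4

The Bb clarinet sounds a major second below written, so transpose each written note down a major second.
G4 gives F4
Db5 gives Cb5
D4 gives C4
Gb4 gives Fb4
B4 gives A4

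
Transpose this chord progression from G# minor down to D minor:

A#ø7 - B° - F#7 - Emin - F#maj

Eø7 F° C7 Bbmin Cmaj

G# minor down to D minor is an augmented fourth; each chord root moves by that interval while the quality stays the same.
A#ø7: root A# down an augmented fourth → E, giving Eø7.
B°: root B down an augmented fourth → F, giving F°.
F#7: root F# down an augmented fourth → C, giving C7.
Emin: root E down an augmented fourth → Bb, giving Bbmin.
F#maj: root F# down an augmented fourth → C, giving Cmaj.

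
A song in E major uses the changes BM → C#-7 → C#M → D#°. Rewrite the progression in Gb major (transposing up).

E major up to Gb major is a diminished third; each chord root moves by that interval while the quality stays the same.
BM: root B up a diminished third → Db, giving DbM.
C#-7: root C# up a diminished third → Eb, giving Eb-7.
C#M: root C# up a diminished third → Eb, giving EbM.
D#°: root D# up a diminished third → F, giving F°.

DbM Eb-7 EbM F°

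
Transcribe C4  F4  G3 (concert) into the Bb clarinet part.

The Bb clarinet sounds a major second below written, so the written part must be a major second above concert — transpose each note up.
C4 -> D4
F4 -> G4
G3 -> A3

D4 G4 A3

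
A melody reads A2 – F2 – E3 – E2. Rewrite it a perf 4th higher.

D3 Bb2 A3 A2

A2 → D3
F2 → Bb2
E3 → A3
E2 → A2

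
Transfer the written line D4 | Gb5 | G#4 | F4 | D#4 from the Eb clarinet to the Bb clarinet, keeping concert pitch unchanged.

First find concert pitch: the Eb clarinet sounds a minor third above written, so D4 Gb5 G#4 F4 D#4 sounds F4 Bbb5 B4 Ab4 F#4.
Then write for Bb clarinet: it sounds a major second below written, so the part must be a major second above concert.
F4 → G4
Bbb5 → Cb6
B4 → C#5
Ab4 → Bb4
F#4 → G#4

G4 Cb6 C#5 Bb4 G#4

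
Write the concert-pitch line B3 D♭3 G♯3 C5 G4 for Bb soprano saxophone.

Written C4 sounds as Bb3 on the Bb soprano saxophone, so concert pitches are written a major second up.
B3 -> C#4
Db3 -> Eb3
G#3 -> A#3
C5 -> D5
G4 -> A4

C#4 Eb3 A#3 D5 A4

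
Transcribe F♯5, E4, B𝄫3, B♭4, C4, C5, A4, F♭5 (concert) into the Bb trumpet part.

Written C4 sounds as Bb3 on the Bb trumpet, so concert pitches are written a major second up.
F#5 to G#5
E4 to F#4
Bbb3 to Cb4
Bb4 to C5
C4 to D4
C5 to D5
A4 to B4
Fb5 to Gb5

G#5 F#4 Cb4 C5 D4 D5 B4 Gb5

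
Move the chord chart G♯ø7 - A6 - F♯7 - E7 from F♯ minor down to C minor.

F♯ minor down to C minor is an augmented fourth; each chord root moves by that interval while the quality stays the same.
G♯ø7: root G♯ down an augmented fourth → D, giving Dø7.
A6: root A down an augmented fourth → Eb, giving Eb6.
F♯7: root F♯ down an augmented fourth → C, giving C7.
E7: root E down an augmented fourth → Bb, giving Bb7.

Dø7 Eb6 C7 Bb7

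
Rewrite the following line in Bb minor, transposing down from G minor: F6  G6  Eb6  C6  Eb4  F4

G minor to Bb minor down is a major sixth, so every note moves down by that interval.
F6 → Ab5
G6 → Bb5
Eb6 → Gb5
C6 → Eb5
Eb4 → Gb3
F4 → Ab3

Ab5 Bb5 Gb5 Eb5 Gb3 Ab3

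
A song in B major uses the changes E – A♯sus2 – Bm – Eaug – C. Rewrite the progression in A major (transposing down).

D G#sus2 Am Daug Bb

B major down to A major is a major second; each chord root moves by that interval while the quality stays the same.
E: root E down a major second → D, giving D.
A♯sus2: root A♯ down a major second → G#, giving G#sus2.
Bm: root B down a major second → A, giving Am.
Eaug: root E down a major second → D, giving Daug.
C: root C down a major second → Bb, giving Bb.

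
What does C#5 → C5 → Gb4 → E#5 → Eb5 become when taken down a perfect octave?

C#4 C4 Gb3 E#4 Eb4

C#5 becomes C#4
C5 becomes C4
Gb4 becomes Gb3
E#5 becomes E#4
Eb5 becomes Eb4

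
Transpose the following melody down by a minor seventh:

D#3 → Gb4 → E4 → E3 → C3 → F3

D#3 to E#2
Gb4 to Ab3
E4 to F#3
E3 to F#2
C3 to D2
F3 to G2

E#2 Ab3 F#3 F#2 D2 G2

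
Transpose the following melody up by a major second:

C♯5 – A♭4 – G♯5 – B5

D#5 Bb4 A#5 C#6

C#5 up a major second is D#5.
A major second up from Ab4 gives Bb4.
A major second up from G#5 gives A#5.
B5: a second up reaches C, and 2 semitones makes it C#6.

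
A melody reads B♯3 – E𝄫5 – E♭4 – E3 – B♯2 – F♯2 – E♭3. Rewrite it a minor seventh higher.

A#4 Dbb6 Db5 D4 A#3 E3 Db4

A minor seventh up from B#3 gives A#4.
Ebb5: a seventh up reaches D, and 10 semitones makes it Dbb6.
Eb4: a seventh up reaches D, and 10 semitones makes it Db5.
E3 up a minor seventh is D4.
A minor seventh up from B#2 gives A#3.
F#2: a seventh up reaches E, and 10 semitones makes it E3.
Eb3: a seventh up reaches D, and 10 semitones makes it Db4.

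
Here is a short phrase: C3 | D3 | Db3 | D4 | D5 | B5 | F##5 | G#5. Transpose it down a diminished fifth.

C3: a fifth down reaches F, and 6 semitones makes it F#2.
D3: a fifth down reaches G, and 6 semitones makes it G#2.
A diminished fifth down from Db3 gives G2.
D4 down a diminished fifth is G#3.
A diminished fifth down from D5 gives G#4.
B5: a fifth down reaches E, and 6 semitones makes it E#5.
A diminished fifth down from F##5 gives B##4.
A diminished fifth down from G#5 gives C##5.

F#2 G#2 G2 G#3 G#4 E#5 B##4 C##5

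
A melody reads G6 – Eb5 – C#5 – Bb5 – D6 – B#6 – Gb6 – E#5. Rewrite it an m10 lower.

E5 C4 A#3 G4 B4 G##5 Eb5 C##4

G6 → E5
Eb5 → C4
C#5 → A#3
Bb5 → G4
D6 → B4
B#6 → G##5
Gb6 → Eb5
E#5 → C##4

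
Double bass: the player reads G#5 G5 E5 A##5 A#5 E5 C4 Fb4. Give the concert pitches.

G#4 G4 E4 A##4 A#4 E4 C3 Fb3

Written C4 on the double bass sounds as C3, a perfect octave lower; apply that shift to every note.
G#5 -> G#4
G5 -> G4
E5 -> E4
A##5 -> A##4
A#5 -> A#4
E5 -> E4
C4 -> C3
Fb4 -> Fb3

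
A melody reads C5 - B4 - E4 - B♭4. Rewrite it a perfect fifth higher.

C5: a fifth up reaches G, and 7 semitones makes it G5.
B4 up a perfect fifth is F#5.
E4: a fifth up reaches B, and 7 semitones makes it B4.
Bb4: a fifth up reaches F, and 7 semitones makes it F5.

G5 F#5 B4 F5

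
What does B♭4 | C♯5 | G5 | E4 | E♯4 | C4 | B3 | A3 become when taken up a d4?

Ebb5 F5 Cb6 Ab4 A4 Fb4 Eb4 Db4

Bb4: a fourth up reaches E, and 4 semitones makes it Ebb5.
A diminished fourth up from C#5 gives F5.
G5 up a diminished fourth is Cb6.
A diminished fourth up from E4 gives Ab4.
A diminished fourth up from E#4 gives A4.
A diminished fourth up from C4 gives Fb4.
B3: a fourth up reaches E, and 4 semitones makes it Eb4.
A3: a fourth up reaches D, and 4 semitones makes it Db4.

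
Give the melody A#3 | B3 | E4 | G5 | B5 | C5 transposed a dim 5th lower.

D##3 E#3 A#3 C#5 E#5 F#4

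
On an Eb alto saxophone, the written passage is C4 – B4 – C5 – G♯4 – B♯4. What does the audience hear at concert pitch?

Written C4 on the Eb alto saxophone sounds as Eb3, a major sixth lower; apply that shift to every note.
C4 → Eb3
B4 → D4
C5 → Eb4
G#4 → B3
B#4 → D#4

Eb3 D4 Eb4 B3 D#4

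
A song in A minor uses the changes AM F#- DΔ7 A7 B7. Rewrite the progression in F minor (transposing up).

FM D- BbΔ7 F7 G7

A minor up to F minor is a minor sixth; each chord root moves by that interval while the quality stays the same.
AM: root A up a minor sixth → F, giving FM.
F#-: root F# up a minor sixth → D, giving D-.
DΔ7: root D up a minor sixth → Bb, giving BbΔ7.
A7: root A up a minor sixth → F, giving F7.
B7: root B up a minor sixth → G, giving G7.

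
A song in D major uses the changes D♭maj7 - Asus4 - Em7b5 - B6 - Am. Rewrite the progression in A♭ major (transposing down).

Abbmaj7 Ebsus4 Bbm7b5 F6 Ebm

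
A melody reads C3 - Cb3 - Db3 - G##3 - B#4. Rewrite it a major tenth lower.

Ab1 Abb1 Bbb1 E#2 G#3

A major tenth down from C3 gives Ab1.
Cb3: a tenth down reaches A, and 16 semitones makes it Abb1.
A major tenth down from Db3 gives Bbb1.
G##3: a tenth down reaches E, and 16 semitones makes it E#2.
B#4: a tenth down reaches G, and 16 semitones makes it G#3.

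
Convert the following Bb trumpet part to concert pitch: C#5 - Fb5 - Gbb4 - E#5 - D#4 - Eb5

The Bb trumpet sounds a major second below written, so transpose each written note down a major second.
C#5 to B4
Fb5 to Ebb5
Gbb4 to Fbb4
E#5 to D#5
D#4 to C#4
Eb5 to Db5

B4 Ebb5 Fbb4 D#5 C#4 Db5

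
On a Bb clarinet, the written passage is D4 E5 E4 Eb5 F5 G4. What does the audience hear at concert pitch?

C4 D5 D4 Db5 Eb5 F4

Written C4 on the Bb clarinet sounds as Bb3, a major second lower; apply that shift to every note.
D4 becomes C4
E5 becomes D5
E4 becomes D4
Eb5 becomes Db5
F5 becomes Eb5
G4 becomes F4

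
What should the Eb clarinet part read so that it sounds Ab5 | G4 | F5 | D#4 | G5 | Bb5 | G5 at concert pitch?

F5 E4 D5 B#3 E5 G5 E5

Written C4 sounds as Eb4 on the Eb clarinet, so concert pitches are written a minor third down.
Ab5 -> F5
G4 -> E4
F5 -> D5
D#4 -> B#3
G5 -> E5
Bb5 -> G5
G5 -> E5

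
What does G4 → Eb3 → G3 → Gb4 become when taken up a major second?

A4 F3 A3 Ab4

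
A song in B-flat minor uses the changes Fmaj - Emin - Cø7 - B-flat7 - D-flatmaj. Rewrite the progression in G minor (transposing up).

Dmaj C#min Aø7 G7 Bbmaj

B-flat minor up to G minor is a major sixth; each chord root moves by that interval while the quality stays the same.
Fmaj: root F up a major sixth → D, giving Dmaj.
Emin: root E up a major sixth → C#, giving C#min.
Cø7: root C up a major sixth → A, giving Aø7.
B-flat7: root B-flat up a major sixth → G, giving G7.
D-flatmaj: root D-flat up a major sixth → Bb, giving Bbmaj.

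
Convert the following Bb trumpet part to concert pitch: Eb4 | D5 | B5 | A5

Written C4 on the Bb trumpet sounds as Bb3, a major second lower; apply that shift to every note.
Eb4 becomes Db4
D5 becomes C5
B5 becomes A5
A5 becomes G5

Db4 C5 A5 G5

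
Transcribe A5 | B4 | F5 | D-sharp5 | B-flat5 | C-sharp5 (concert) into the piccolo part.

A4 B3 F4 D#4 Bb4 C#4

Written C4 sounds as C5 on the piccolo, so concert pitches are written a perfect octave down.
A5 to A4
B4 to B3
F5 to F4
D#5 to D#4
Bb5 to Bb4
C#5 to C#4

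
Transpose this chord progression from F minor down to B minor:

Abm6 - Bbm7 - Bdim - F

F minor down to B minor is a diminished fifth; each chord root moves by that interval while the quality stays the same.
Abm6: root Ab down a diminished fifth → D, giving Dm6.
Bbm7: root Bb down a diminished fifth → E, giving Em7.
Bdim: root B down a diminished fifth → E#, giving E#dim.
F: root F down a diminished fifth → B, giving B.

Dm6 Em7 E#dim B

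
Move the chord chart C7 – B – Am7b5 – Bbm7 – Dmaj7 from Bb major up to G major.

A7 G# F#m7b5 Gm7 Bmaj7

Bb major up to G major is a major sixth; each chord root moves by that interval while the quality stays the same.
C7: root C up a major sixth → A, giving A7.
B: root B up a major sixth → G#, giving G#.
Am7b5: root A up a major sixth → F#, giving F#m7b5.
Bbm7: root Bb up a major sixth → G, giving Gm7.
Dmaj7: root D up a major sixth → B, giving Bmaj7.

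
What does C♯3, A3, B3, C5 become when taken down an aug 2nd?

An augmented second down from C#3 gives Bb2.
A3 down an augmented second is Gb3.
B3 down an augmented second is Ab3.
C5 down an augmented second is Bbb4.

Bb2 Gb3 Ab3 Bbb4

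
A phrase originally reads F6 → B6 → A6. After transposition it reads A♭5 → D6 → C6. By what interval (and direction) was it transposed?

down a major sixth

From F6 to Ab5 is 6 letter names — a sixth of some quality.
Ab5 to F6 is 9 semitones, which makes it a major sixth; the second version is lower, so the direction is down.
Checking another pair — A6 → C6 — gives the same interval.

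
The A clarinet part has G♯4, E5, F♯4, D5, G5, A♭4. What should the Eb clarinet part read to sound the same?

First find concert pitch: the A clarinet sounds a minor third below written, so G♯4 E5 F♯4 D5 G5 A♭4 sounds E#4 C#5 D#4 B4 E5 F4.
Then write for Eb clarinet: it sounds a minor third above written, so the part must be a minor third below concert.
E#4 → C##4
C#5 → A#4
D#4 → B#3
B4 → G#4
E5 → C#5
F4 → D4

C##4 A#4 B#3 G#4 C#5 D4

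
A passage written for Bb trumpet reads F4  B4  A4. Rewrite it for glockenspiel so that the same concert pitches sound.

First find concert pitch: the Bb trumpet sounds a major second below written, so F4 B4 A4 sounds Eb4 A4 G4.
Then write for glockenspiel: it sounds a perfect fifteenth above written, so the part must be a perfect fifteenth below concert.
Eb4 → Eb2
A4 → A2
G4 → G2

Eb2 A2 G2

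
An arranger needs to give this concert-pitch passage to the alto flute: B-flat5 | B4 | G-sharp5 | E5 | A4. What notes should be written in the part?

The alto flute sounds a perfect fourth below written, so the written part must be a perfect fourth above concert — transpose each note up.
Bb5 -> Eb6
B4 -> E5
G#5 -> C#6
E5 -> A5
A4 -> D5

Eb6 E5 C#6 A5 D5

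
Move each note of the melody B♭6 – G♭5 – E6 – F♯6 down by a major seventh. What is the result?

Cb6 Abb4 F5 G5

Bb6 → Cb6
Gb5 → Abb4
E6 → F5
F#6 → G5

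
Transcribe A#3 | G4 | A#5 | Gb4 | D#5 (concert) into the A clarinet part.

C#4 Bb4 C#6 Bbb4 F#5

Written C4 sounds as A3 on the A clarinet, so concert pitches are written a minor third up.
A#3 to C#4
G4 to Bb4
A#5 to C#6
Gb4 to Bbb4
D#5 to F#5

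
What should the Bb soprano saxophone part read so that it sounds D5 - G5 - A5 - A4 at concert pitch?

E5 A5 B5 B4

Written C4 sounds as Bb3 on the Bb soprano saxophone, so concert pitches are written a major second up.
D5 to E5
G5 to A5
A5 to B5
A4 to B4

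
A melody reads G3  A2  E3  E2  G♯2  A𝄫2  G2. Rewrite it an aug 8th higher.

G#4 A#3 E#4 E#3 G##3 Ab3 G#3

An augmented octave up from G3 gives G#4.
A2: an octave up reaches A, and 13 semitones makes it A#3.
E3 up an augmented octave is E#4.
An augmented octave up from E2 gives E#3.
G#2 up an augmented octave is G##3.
Abb2: an octave up reaches A, and 13 semitones makes it Ab3.
G2: an octave up reaches G, and 13 semitones makes it G#3.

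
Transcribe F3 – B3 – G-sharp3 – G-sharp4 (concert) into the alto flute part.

The alto flute sounds a perfect fourth below written, so the written part must be a perfect fourth above concert — transpose each note up.
F3 to Bb3
B3 to E4
G#3 to C#4
G#4 to C#5

Bb3 E4 C#4 C#5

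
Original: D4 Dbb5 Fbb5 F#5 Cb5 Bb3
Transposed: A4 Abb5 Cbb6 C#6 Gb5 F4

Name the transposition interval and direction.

Take the first pair: D4 → A4. D to A spans 5 letter names, so the interval is some kind of fifth.
D4 to A4 is 7 semitones, which makes it a perfect fifth; the second version is higher, so the direction is up.
Checking another pair — Bb3 → F4 — gives the same interval.

up a perfect fifth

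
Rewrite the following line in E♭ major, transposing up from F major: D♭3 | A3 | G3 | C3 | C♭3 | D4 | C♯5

F major to E♭ major up is a minor seventh, so every note moves up by that interval.
Db3 to Cb4
A3 to G4
G3 to F4
C3 to Bb3
Cb3 to Bbb3
D4 to C5
C#5 to B5

Cb4 G4 F4 Bb3 Bbb3 C5 B5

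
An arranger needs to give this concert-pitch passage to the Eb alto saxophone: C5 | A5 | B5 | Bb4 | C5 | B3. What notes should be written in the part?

Written C4 sounds as Eb3 on the Eb alto saxophone, so concert pitches are written a major sixth up.
C5 → A5
A5 → F#6
B5 → G#6
Bb4 → G5
C5 → A5
B3 → G#4

A5 F#6 G#6 G5 A5 G#4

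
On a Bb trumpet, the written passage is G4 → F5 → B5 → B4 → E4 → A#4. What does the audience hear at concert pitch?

F4 Eb5 A5 A4 D4 G#4

Written C4 on the Bb trumpet sounds as Bb3, a major second lower; apply that shift to every note.
G4 becomes F4
F5 becomes Eb5
B5 becomes A5
B4 becomes A4
E4 becomes D4
A#4 becomes G#4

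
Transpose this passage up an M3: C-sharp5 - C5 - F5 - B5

C#5 -> E#5
C5 -> E5
F5 -> A5
B5 -> D#6

E#5 E5 A5 D#6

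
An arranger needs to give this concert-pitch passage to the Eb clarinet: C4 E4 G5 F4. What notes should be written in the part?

A3 C#4 E5 D4

Written C4 sounds as Eb4 on the Eb clarinet, so concert pitches are written a minor third down.
C4 to A3
E4 to C#4
G5 to E5
F4 to D4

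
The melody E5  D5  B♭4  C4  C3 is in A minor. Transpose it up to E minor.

A minor to E minor up is a perfect fifth, so every note moves up by that interval.
E5 gives B5
D5 gives A5
Bb4 gives F5
C4 gives G4
C3 gives G3

B5 A5 F5 G4 G3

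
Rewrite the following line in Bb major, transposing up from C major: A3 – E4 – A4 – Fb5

C major to Bb major up is a minor seventh, so every note moves up by that interval.
A3 -> G4
E4 -> D5
A4 -> G5
Fb5 -> Ebb6

G4 D5 G5 Ebb6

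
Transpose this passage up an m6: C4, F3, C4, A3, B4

C4 becomes Ab4
F3 becomes Db4
C4 becomes Ab4
A3 becomes F4
B4 becomes G5

Ab4 Db4 Ab4 F4 G5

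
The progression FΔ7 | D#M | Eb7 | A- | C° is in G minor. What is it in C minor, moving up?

BbΔ7 G#M Ab7 D- F°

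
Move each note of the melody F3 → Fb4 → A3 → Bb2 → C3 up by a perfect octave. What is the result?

F4 Fb5 A4 Bb3 C4

F3: an octave up reaches F, and 12 semitones makes it F4.
Fb4: an octave up reaches F, and 12 semitones makes it Fb5.
A3 up a perfect octave is A4.
A perfect octave up from Bb2 gives Bb3.
C3: an octave up reaches C, and 12 semitones makes it C4.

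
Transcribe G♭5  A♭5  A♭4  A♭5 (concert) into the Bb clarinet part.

Ab5 Bb5 Bb4 Bb5

Written C4 sounds as Bb3 on the Bb clarinet, so concert pitches are written a major second up.
Gb5 to Ab5
Ab5 to Bb5
Ab4 to Bb4
Ab5 to Bb5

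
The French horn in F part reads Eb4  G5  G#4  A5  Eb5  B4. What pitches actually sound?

The French horn in F sounds a perfect fifth below written, so transpose each written note down a perfect fifth.
Eb4 becomes Ab3
G5 becomes C5
G#4 becomes C#4
A5 becomes D5
Eb5 becomes Ab4
B4 becomes E4

Ab3 C5 C#4 D5 Ab4 E4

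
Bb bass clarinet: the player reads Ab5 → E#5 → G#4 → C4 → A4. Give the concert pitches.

The Bb bass clarinet sounds a major ninth below written, so transpose each written note down a major ninth.
Ab5 becomes Gb4
E#5 becomes D#4
G#4 becomes F#3
C4 becomes Bb2
A4 becomes G3

Gb4 D#4 F#3 Bb2 G3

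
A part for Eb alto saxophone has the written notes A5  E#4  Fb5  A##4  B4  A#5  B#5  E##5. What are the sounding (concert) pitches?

The Eb alto saxophone sounds a major sixth below written, so transpose each written note down a major sixth.
A5 -> C5
E#4 -> G#3
Fb5 -> Abb4
A##4 -> C##4
B4 -> D4
A#5 -> C#5
B#5 -> D#5
E##5 -> G##4

C5 G#3 Abb4 C##4 D4 C#5 D#5 G##4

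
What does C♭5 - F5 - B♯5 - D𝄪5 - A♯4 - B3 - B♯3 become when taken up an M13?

Cb5 gives Ab6
F5 gives D7
B#5 gives G##7
D##5 gives B##6
A#4 gives F##6
B3 gives G#5
B#3 gives G##5

Ab6 D7 G##7 B##6 F##6 G#5 G##5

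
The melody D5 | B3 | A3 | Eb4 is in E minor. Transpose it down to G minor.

F4 D3 C3 Gb3

From E down to G is a major sixth; apply that to each pitch.
D5 becomes F4
B3 becomes D3
A3 becomes C3
Eb4 becomes Gb3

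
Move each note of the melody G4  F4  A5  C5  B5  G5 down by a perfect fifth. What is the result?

G4: a fifth down reaches C, and 7 semitones makes it C4.
F4 down a perfect fifth is Bb3.
A5 down a perfect fifth is D5.
A perfect fifth down from C5 gives F4.
B5: a fifth down reaches E, and 7 semitones makes it E5.
G5: a fifth down reaches C, and 7 semitones makes it C5.

C4 Bb3 D5 F4 E5 C5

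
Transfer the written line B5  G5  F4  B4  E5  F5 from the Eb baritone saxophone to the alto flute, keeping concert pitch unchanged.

G4 Eb4 Db3 G3 C4 Db4

First find concert pitch: the Eb baritone saxophone sounds a major thirteenth below written, so B5 G5 F4 B4 E5 F5 sounds D4 Bb3 Ab2 D3 G3 Ab3.
Then write for alto flute: it sounds a perfect fourth below written, so the part must be a perfect fourth above concert.
D4 → G4
Bb3 → Eb4
Ab2 → Db3
D3 → G3
G3 → C4
Ab3 → Db4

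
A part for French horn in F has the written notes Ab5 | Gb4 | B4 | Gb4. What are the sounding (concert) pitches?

The French horn in F sounds a perfect fifth below written, so transpose each written note down a perfect fifth.
Ab5 to Db5
Gb4 to Cb4
B4 to E4
Gb4 to Cb4

Db5 Cb4 E4 Cb4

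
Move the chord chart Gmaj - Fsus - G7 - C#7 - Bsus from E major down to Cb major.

E major down to Cb major is an augmented third; each chord root moves by that interval while the quality stays the same.
Gmaj: root G down an augmented third → Ebb, giving Ebbmaj.
Fsus: root F down an augmented third → Dbb, giving Dbbsus.
G7: root G down an augmented third → Ebb, giving Ebb7.
C#7: root C# down an augmented third → Ab, giving Ab7.
Bsus: root B down an augmented third → Gb, giving Gbsus.

Ebbmaj Dbbsus Ebb7 Ab7 Gbsus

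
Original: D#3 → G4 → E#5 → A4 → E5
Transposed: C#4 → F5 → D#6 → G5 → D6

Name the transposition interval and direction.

up a minor seventh

Take the first pair: D#3 → C#4. D to C spans 7 letter names, so the interval is some kind of seventh.
D#3 to C#4 is 10 semitones, which makes it a minor seventh; the second version is higher, so the direction is up.
Checking another pair — E5 → D6 — gives the same interval.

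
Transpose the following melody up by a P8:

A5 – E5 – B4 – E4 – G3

A6 E6 B5 E5 G4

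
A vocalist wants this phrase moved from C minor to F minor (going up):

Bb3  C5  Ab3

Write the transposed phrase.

Eb4 F5 Db4

From C up to F is a perfect fourth; apply that to each pitch.
Bb3 to Eb4
C5 to F5
Ab3 to Db4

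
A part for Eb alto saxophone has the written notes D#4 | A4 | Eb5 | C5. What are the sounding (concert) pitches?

F#3 C4 Gb4 Eb4

The Eb alto saxophone sounds a major sixth below written, so transpose each written note down a major sixth.
D#4 → F#3
A4 → C4
Eb5 → Gb4
C5 → Eb4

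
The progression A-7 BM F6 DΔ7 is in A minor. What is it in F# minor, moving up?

A minor up to F# minor is a major sixth; each chord root moves by that interval while the quality stays the same.
A-7: root A up a major sixth → F#, giving F#-7.
BM: root B up a major sixth → G#, giving G#M.
F6: root F up a major sixth → D, giving D6.
DΔ7: root D up a major sixth → B, giving BΔ7.

F#-7 G#M D6 BΔ7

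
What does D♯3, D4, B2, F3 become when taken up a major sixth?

D#3 → B#3
D4 → B4
B2 → G#3
F3 → D4

B#3 B4 G#3 D4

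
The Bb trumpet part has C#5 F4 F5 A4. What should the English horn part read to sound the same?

First find concert pitch: the Bb trumpet sounds a major second below written, so C#5 F4 F5 A4 sounds B4 Eb4 Eb5 G4.
Then write for English horn: it sounds a perfect fifth below written, so the part must be a perfect fifth above concert.
B4 → F#5
Eb4 → Bb4
Eb5 → Bb5
G4 → D5

F#5 Bb4 Bb5 D5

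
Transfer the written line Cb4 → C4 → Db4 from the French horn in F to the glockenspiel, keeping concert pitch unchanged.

Fb1 F1 Gb1

First find concert pitch: the French horn in F sounds a perfect fifth below written, so Cb4 C4 Db4 sounds Fb3 F3 Gb3.
Then write for glockenspiel: it sounds a perfect fifteenth above written, so the part must be a perfect fifteenth below concert.
Fb3 → Fb1
F3 → F1
Gb3 → Gb1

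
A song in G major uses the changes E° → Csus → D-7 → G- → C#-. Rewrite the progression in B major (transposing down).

G#° Esus F#-7 B- E#-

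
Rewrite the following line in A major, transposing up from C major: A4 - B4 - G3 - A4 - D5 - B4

F#5 G#5 E4 F#5 B5 G#5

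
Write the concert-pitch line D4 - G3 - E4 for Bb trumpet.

E4 A3 F#4

The Bb trumpet sounds a major second below written, so the written part must be a major second above concert — transpose each note up.
D4 gives E4
G3 gives A3
E4 gives F#4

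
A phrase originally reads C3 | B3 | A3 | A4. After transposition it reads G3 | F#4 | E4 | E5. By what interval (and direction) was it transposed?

Take the first pair: C3 → G3. C to G spans 5 letter names, so the interval is some kind of fifth.
C3 to G3 is 7 semitones, which makes it a perfect fifth; the second version is higher, so the direction is up.
Checking another pair — A4 → E5 — gives the same interval.

up a perfect fifth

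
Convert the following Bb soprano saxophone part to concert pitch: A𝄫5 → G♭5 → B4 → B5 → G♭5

The Bb soprano saxophone sounds a major second below written, so transpose each written note down a major second.
Abb5 becomes Gbb5
Gb5 becomes Fb5
B4 becomes A4
B5 becomes A5
Gb5 becomes Fb5

Gbb5 Fb5 A4 A5 Fb5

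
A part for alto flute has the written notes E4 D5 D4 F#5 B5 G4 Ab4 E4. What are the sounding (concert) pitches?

B3 A4 A3 C#5 F#5 D4 Eb4 B3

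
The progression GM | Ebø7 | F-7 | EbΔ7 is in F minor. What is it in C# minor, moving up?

D#M Bø7 C#-7 BΔ7

F minor up to C# minor is an augmented fifth; each chord root moves by that interval while the quality stays the same.
GM: root G up an augmented fifth → D#, giving D#M.
Ebø7: root Eb up an augmented fifth → B, giving Bø7.
F-7: root F up an augmented fifth → C#, giving C#-7.
EbΔ7: root Eb up an augmented fifth → B, giving BΔ7.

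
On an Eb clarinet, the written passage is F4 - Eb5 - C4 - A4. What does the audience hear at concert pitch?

The Eb clarinet sounds a minor third above written, so transpose each written note up a minor third.
F4 to Ab4
Eb5 to Gb5
C4 to Eb4
A4 to C5

Ab4 Gb5 Eb4 C5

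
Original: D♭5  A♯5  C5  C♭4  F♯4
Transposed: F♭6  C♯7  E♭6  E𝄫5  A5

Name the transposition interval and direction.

up a minor tenth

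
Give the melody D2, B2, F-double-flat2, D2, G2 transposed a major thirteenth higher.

A major thirteenth up from D2 gives B3.
B2 up a major thirteenth is G#4.
Fbb2 up a major thirteenth is Dbb4.
A major thirteenth up from D2 gives B3.
G2 up a major thirteenth is E4.

B3 G#4 Dbb4 B3 E4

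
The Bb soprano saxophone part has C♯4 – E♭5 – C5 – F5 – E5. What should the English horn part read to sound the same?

First find concert pitch: the Bb soprano saxophone sounds a major second below written, so C♯4 E♭5 C5 F5 E5 sounds B3 Db5 Bb4 Eb5 D5.
Then write for English horn: it sounds a perfect fifth below written, so the part must be a perfect fifth above concert.
B3 → F#4
Db5 → Ab5
Bb4 → F5
Eb5 → Bb5
D5 → A5

F#4 Ab5 F5 Bb5 A5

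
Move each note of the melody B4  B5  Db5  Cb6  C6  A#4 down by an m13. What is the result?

D#3 D#4 F3 Eb4 E4 C##3

A minor thirteenth down from B4 gives D#3.
B5 down a minor thirteenth is D#4.
Db5 down a minor thirteenth is F3.
Cb6 down a minor thirteenth is Eb4.
C6: a thirteenth down reaches E, and 20 semitones makes it E4.
A#4: a thirteenth down reaches C, and 20 semitones makes it C##3.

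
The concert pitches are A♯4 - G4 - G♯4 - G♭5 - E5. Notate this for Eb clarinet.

The Eb clarinet sounds a minor third above written, so the written part must be a minor third below concert — transpose each note down.
A#4 -> F##4
G4 -> E4
G#4 -> E#4
Gb5 -> Eb5
E5 -> C#5

F##4 E4 E#4 Eb5 C#5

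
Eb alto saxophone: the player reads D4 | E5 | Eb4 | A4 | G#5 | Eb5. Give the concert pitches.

F3 G4 Gb3 C4 B4 Gb4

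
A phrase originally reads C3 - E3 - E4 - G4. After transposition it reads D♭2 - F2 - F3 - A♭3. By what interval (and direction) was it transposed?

Take the first pair: C3 → Db2. C to D spans 7 letter names, so the interval is some kind of seventh.
Db2 to C3 is 11 semitones, which makes it a major seventh; the second version is lower, so the direction is down.
Checking another pair — G4 → Ab3 — gives the same interval.

down a major seventh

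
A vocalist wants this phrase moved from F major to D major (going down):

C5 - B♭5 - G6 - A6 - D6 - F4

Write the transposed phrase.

F major to D major down is a minor third, so every note moves down by that interval.
C5 -> A4
Bb5 -> G5
G6 -> E6
A6 -> F#6
D6 -> B5
F4 -> D4

A4 G5 E6 F#6 B5 D4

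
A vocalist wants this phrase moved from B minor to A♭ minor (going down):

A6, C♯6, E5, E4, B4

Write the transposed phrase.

B minor to A♭ minor down is an augmented second, so every note moves down by that interval.
A6 -> Gb6
C#6 -> Bb5
E5 -> Db5
E4 -> Db4
B4 -> Ab4

Gb6 Bb5 Db5 Db4 Ab4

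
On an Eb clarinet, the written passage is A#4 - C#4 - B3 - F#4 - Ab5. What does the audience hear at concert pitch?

The Eb clarinet sounds a minor third above written, so transpose each written note up a minor third.
A#4 -> C#5
C#4 -> E4
B3 -> D4
F#4 -> A4
Ab5 -> Cb6

C#5 E4 D4 A4 Cb6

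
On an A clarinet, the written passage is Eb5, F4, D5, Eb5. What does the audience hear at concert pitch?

Written C4 on the A clarinet sounds as A3, a minor third lower; apply that shift to every note.
Eb5 → C5
F4 → D4
D5 → B4
Eb5 → C5

C5 D4 B4 C5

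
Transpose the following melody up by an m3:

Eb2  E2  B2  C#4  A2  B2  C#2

Gb2 G2 D3 E4 C3 D3 E2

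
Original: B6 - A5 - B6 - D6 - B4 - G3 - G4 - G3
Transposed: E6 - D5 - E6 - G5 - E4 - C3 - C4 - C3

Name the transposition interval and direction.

down a perfect fifth

From B6 to E6 is 5 letter names — a fifth of some quality.
E6 to B6 is 7 semitones, which makes it a perfect fifth; the second version is lower, so the direction is down.
Checking another pair — G3 → C3 — gives the same interval.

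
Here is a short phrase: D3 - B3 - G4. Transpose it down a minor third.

B2 G#3 E4

D3: a third down reaches B, and 3 semitones makes it B2.
B3: a third down reaches G, and 3 semitones makes it G#3.
G4 down a minor third is E4.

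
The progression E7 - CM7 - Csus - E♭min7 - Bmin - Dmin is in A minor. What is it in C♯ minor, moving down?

G#7 EM7 Esus Gmin7 D#min F#min

A minor down to C♯ minor is a minor sixth; each chord root moves by that interval while the quality stays the same.
E7: root E down a minor sixth → G#, giving G#7.
CM7: root C down a minor sixth → E, giving EM7.
Csus: root C down a minor sixth → E, giving Esus.
E♭min7: root E♭ down a minor sixth → G, giving Gmin7.
Bmin: root B down a minor sixth → D#, giving D#min.
Dmin: root D down a minor sixth → F#, giving F#min.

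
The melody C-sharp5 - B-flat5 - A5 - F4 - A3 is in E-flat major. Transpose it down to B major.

E-flat major to B major down is a diminished fourth, so every note moves down by that interval.
C#5 → G##4
Bb5 → F#5
A5 → E#5
F4 → C#4
A3 → E#3

G##4 F#5 E#5 C#4 E#3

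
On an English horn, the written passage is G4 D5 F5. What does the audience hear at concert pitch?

The English horn sounds a perfect fifth below written, so transpose each written note down a perfect fifth.
G4 → C4
D5 → G4
F5 → Bb4

C4 G4 Bb4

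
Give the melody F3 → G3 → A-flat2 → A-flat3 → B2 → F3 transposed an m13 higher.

Db5 Eb5 Fb4 Fb5 G4 Db5

F3: a thirteenth up reaches D, and 20 semitones makes it Db5.
G3 up a minor thirteenth is Eb5.
Ab2: a thirteenth up reaches F, and 20 semitones makes it Fb4.
A minor thirteenth up from Ab3 gives Fb5.
B2 up a minor thirteenth is G4.
F3: a thirteenth up reaches D, and 20 semitones makes it Db5.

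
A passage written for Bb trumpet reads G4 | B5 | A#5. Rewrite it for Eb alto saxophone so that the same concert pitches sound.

First find concert pitch: the Bb trumpet sounds a major second below written, so G4 B5 A#5 sounds F4 A5 G#5.
Then write for Eb alto saxophone: it sounds a major sixth below written, so the part must be a major sixth above concert.
F4 → D5
A5 → F#6
G#5 → E#6

D5 F#6 E#6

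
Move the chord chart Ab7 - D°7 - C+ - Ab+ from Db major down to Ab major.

Eb7 A°7 G+ Eb+

Db major down to Ab major is a perfect fourth; each chord root moves by that interval while the quality stays the same.
Ab7: root Ab down a perfect fourth → Eb, giving Eb7.
D°7: root D down a perfect fourth → A, giving A°7.
C+: root C down a perfect fourth → G, giving G+.
Ab+: root Ab down a perfect fourth → Eb, giving Eb+.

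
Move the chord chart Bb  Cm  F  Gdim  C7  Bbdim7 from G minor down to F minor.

Ab Bbm Eb Fdim Bb7 Abdim7

G minor down to F minor is a major second; each chord root moves by that interval while the quality stays the same.
Bb: root Bb down a major second → Ab, giving Ab.
Cm: root C down a major second → Bb, giving Bbm.
F: root F down a major second → Eb, giving Eb.
Gdim: root G down a major second → F, giving Fdim.
C7: root C down a major second → Bb, giving Bb7.
Bbdim7: root Bb down a major second → Ab, giving Abdim7.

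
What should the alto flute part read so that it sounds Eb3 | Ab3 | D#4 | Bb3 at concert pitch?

Ab3 Db4 G#4 Eb4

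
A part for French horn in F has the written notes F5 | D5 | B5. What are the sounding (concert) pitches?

Bb4 G4 E5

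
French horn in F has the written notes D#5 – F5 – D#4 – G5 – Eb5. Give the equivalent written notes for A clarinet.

B4 Db5 B3 Eb5 Cb5

First find concert pitch: the French horn in F sounds a perfect fifth below written, so D#5 F5 D#4 G5 Eb5 sounds G#4 Bb4 G#3 C5 Ab4.
Then write for A clarinet: it sounds a minor third below written, so the part must be a minor third above concert.
G#4 → B4
Bb4 → Db5
G#3 → B3
C5 → Eb5
Ab4 → Cb5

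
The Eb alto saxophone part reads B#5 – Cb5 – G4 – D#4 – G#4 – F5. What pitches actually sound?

D#5 Ebb4 Bb3 F#3 B3 Ab4

The Eb alto saxophone sounds a major sixth below written, so transpose each written note down a major sixth.
B#5 becomes D#5
Cb5 becomes Ebb4
G4 becomes Bb3
D#4 becomes F#3
G#4 becomes B3
F5 becomes Ab4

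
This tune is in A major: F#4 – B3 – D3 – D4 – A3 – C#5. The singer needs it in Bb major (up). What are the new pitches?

From A up to Bb is a minor second; apply that to each pitch.
F#4 becomes G4
B3 becomes C4
D3 becomes Eb3
D4 becomes Eb4
A3 becomes Bb3
C#5 becomes D5

G4 C4 Eb3 Eb4 Bb3 D5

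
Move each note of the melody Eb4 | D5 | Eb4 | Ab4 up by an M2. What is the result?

F4 E5 F4 Bb4

Eb4 gives F4
D5 gives E5
Eb4 gives F4
Ab4 gives Bb4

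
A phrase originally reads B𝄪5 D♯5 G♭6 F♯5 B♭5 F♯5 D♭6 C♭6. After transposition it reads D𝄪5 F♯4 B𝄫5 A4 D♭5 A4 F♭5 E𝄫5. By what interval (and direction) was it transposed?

Take the first pair: B##5 → D##5. B to D spans 6 letter names, so the interval is some kind of sixth.
D##5 to B##5 is 9 semitones, which makes it a major sixth; the second version is lower, so the direction is down.
Checking another pair — Cb6 → Ebb5 — gives the same interval.

down a major sixth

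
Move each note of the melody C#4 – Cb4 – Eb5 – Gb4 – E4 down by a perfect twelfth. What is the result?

F#2 Fb2 Ab3 Cb3 A2

C#4: a twelfth down reaches F, and 19 semitones makes it F#2.
Cb4: a twelfth down reaches F, and 19 semitones makes it Fb2.
A perfect twelfth down from Eb5 gives Ab3.
Gb4 down a perfect twelfth is Cb3.
E4: a twelfth down reaches A, and 19 semitones makes it A2.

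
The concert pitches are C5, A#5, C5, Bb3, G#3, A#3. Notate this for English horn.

Written C4 sounds as F3 on the English horn, so concert pitches are written a perfect fifth up.
C5 gives G5
A#5 gives E#6
C5 gives G5
Bb3 gives F4
G#3 gives D#4
A#3 gives E#4

G5 E#6 G5 F4 D#4 E#4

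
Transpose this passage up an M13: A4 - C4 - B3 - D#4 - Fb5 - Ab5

F#6 A5 G#5 B#5 Db7 F7

A4 -> F#6
C4 -> A5
B3 -> G#5
D#4 -> B#5
Fb5 -> Db7
Ab5 -> F7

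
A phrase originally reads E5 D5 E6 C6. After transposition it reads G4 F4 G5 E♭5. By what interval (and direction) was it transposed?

Take the first pair: E5 → G4. E to G spans 6 letter names, so the interval is some kind of sixth.
G4 to E5 is 9 semitones, which makes it a major sixth; the second version is lower, so the direction is down.
Checking another pair — C6 → Eb5 — gives the same interval.

down a major sixth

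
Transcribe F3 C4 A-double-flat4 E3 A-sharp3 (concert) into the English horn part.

Written C4 sounds as F3 on the English horn, so concert pitches are written a perfect fifth up.
F3 to C4
C4 to G4
Abb4 to Ebb5
E3 to B3
A#3 to E#4

C4 G4 Ebb5 B3 E#4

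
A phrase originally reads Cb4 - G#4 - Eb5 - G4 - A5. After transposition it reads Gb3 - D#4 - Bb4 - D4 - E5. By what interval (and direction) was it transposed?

Take the first pair: Cb4 → Gb3. C to G spans 4 letter names, so the interval is some kind of fourth.
Gb3 to Cb4 is 5 semitones, which makes it a perfect fourth; the second version is lower, so the direction is down.
Checking another pair — A5 → E5 — gives the same interval.

down a perfect fourth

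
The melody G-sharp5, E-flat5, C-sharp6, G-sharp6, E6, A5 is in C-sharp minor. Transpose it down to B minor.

From C-sharp down to B is a major second; apply that to each pitch.
G#5 to F#5
Eb5 to Db5
C#6 to B5
G#6 to F#6
E6 to D6
A5 to G5

F#5 Db5 B5 F#6 D6 G5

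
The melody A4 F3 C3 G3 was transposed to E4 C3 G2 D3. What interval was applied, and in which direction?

down a perfect fourth

Take the first pair: A4 → E4. A to E spans 4 letter names, so the interval is some kind of fourth.
E4 to A4 is 5 semitones, which makes it a perfect fourth; the second version is lower, so the direction is down.
Checking another pair — G3 → D3 — gives the same interval.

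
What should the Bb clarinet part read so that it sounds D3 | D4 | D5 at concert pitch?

Written C4 sounds as Bb3 on the Bb clarinet, so concert pitches are written a major second up.
D3 to E3
D4 to E4
D5 to E5

E3 E4 E5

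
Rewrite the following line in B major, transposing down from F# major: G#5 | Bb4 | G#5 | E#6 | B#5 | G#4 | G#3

C#5 Eb4 C#5 A#5 E#5 C#4 C#3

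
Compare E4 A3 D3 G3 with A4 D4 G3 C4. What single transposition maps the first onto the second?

From E4 to A4 is 4 letter names — a fourth of some quality.
E4 to A4 is 5 semitones, which makes it a perfect fourth; the second version is higher, so the direction is up.
Checking another pair — G3 → C4 — gives the same interval.

up a perfect fourth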